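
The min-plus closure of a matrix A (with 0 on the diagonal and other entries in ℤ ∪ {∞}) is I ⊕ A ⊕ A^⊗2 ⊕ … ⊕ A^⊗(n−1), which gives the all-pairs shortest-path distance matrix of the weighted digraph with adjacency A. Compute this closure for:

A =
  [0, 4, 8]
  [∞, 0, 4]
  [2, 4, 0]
Closure =
  [0, 4, 8]
  [6, 0, 4]
  [2, 4, 0]

This is the Floyd-Warshall all-pairs shortest-path computation. For each intermediate vertex k = 0, 1, …, 2, update dist[i][j] ← min(dist[i][j], dist[i][k] + dist[k][j]). The final matrix gives, for each (i, j), the minimum total weight of any directed path from i to j (possibly empty when i = j).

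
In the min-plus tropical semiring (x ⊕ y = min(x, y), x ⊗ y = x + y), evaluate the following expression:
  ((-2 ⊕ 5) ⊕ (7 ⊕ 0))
((-2 ⊕ 5) ⊕ (7 ⊕ 0)) = -2

Expand innermost to outermost. Recall ⊕ takes the minimum of its arguments and ⊗ takes their sum. Working out the expression ((-2 ⊕ 5) ⊕ (7 ⊕ 0)) gives -2.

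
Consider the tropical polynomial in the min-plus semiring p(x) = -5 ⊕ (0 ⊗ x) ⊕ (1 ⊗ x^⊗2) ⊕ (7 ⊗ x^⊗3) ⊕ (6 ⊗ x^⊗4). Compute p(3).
p(3) = -5

A tropical monomial a ⊗ x^⊗i evaluates to a + i · x. Evaluating each term at x = 3:
  Term 0 contributes -5 + 0 · 3 = -5
  Term 1 contributes 0 + 1 · 3 = 3
  Term 2 contributes 1 + 2 · 3 = 7
  Term 3 contributes 7 + 3 · 3 = 16
  Term 4 contributes 6 + 4 · 3 = 18
p(3) = ⊕ of these = min[-5, 3, 7, 16, 18] = -5.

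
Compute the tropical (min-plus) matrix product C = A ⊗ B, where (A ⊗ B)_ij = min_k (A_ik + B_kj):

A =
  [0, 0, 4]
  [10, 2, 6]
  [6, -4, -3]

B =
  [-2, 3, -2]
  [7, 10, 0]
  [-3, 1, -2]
A ⊗ B =
  [-2, 3, -2]
  [3, 7, 2]
  [-6, -2, -5]

Apply the min-plus product entry-by-entry:
  C[0][0] = min over k of (A[0][0] + B[0][0] = 0 + -2 = -2, A[0][1] + B[1][0] = 0 + 7 = 7, A[0][2] + B[2][0] = 4 + -3 = 1) = -2 (attained at k = 0)
  C[0][1] = min over k of (A[0][0] + B[0][1] = 0 + 3 = 3, A[0][1] + B[1][1] = 0 + 10 = 10, A[0][2] + B[2][1] = 4 + 1 = 5) = 3 (attained at k = 0)
  C[0][2] = min over k of (A[0][0] + B[0][2] = 0 + -2 = -2, A[0][1] + B[1][2] = 0 + 0 = 0, A[0][2] + B[2][2] = 4 + -2 = 2) = -2 (attained at k = 0)
  C[1][0] = min over k of (A[1][0] + B[0][0] = 10 + -2 = 8, A[1][1] + B[1][0] = 2 + 7 = 9, A[1][2] + B[2][0] = 6 + -3 = 3) = 3 (attained at k = 2)
  C[1][1] = min over k of (A[1][0] + B[0][1] = 10 + 3 = 13, A[1][1] + B[1][1] = 2 + 10 = 12, A[1][2] + B[2][1] = 6 + 1 = 7) = 7 (attained at k = 2)
  C[1][2] = min over k of (A[1][0] + B[0][2] = 10 + -2 = 8, A[1][1] + B[1][2] = 2 + 0 = 2, A[1][2] + B[2][2] = 6 + -2 = 4) = 2 (attained at k = 1)
  C[2][0] = min over k of (A[2][0] + B[0][0] = 6 + -2 = 4, A[2][1] + B[1][0] = -4 + 7 = 3, A[2][2] + B[2][0] = -3 + -3 = -6) = -6 (attained at k = 2)
  C[2][1] = min over k of (A[2][0] + B[0][1] = 6 + 3 = 9, A[2][1] + B[1][1] = -4 + 10 = 6, A[2][2] + B[2][1] = -3 + 1 = -2) = -2 (attained at k = 2)
  C[2][2] = min over k of (A[2][0] + B[0][2] = 6 + -2 = 4, A[2][1] + B[1][2] = -4 + 0 = -4, A[2][2] + B[2][2] = -3 + -2 = -5) = -5 (attained at k = 2)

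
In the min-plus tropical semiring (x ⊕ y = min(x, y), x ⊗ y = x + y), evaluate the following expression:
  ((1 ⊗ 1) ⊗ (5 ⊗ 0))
((1 ⊗ 1) ⊗ (5 ⊗ 0)) = 7

Expand innermost to outermost. Recall ⊕ takes the minimum of its arguments and ⊗ takes their sum. Working out the expression ((1 ⊗ 1) ⊗ (5 ⊗ 0)) gives 7.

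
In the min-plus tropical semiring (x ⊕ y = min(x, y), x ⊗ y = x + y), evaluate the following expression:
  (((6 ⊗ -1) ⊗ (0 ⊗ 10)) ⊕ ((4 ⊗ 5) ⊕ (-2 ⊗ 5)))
(((6 ⊗ -1) ⊗ (0 ⊗ 10)) ⊕ ((4 ⊗ 5) ⊕ (-2 ⊗ 5))) = 3

Expand innermost to outermost. Recall ⊕ takes the minimum of its arguments and ⊗ takes their sum. Working out the expression (((6 ⊗ -1) ⊗ (0 ⊗ 10)) ⊕ ((4 ⊗ 5) ⊕ (-2 ⊗ 5))) gives 3.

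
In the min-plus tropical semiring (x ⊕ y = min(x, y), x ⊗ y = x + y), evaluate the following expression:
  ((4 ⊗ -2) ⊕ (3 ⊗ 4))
((4 ⊗ -2) ⊕ (3 ⊗ 4)) = 2

Expand innermost to outermost. Recall ⊕ takes the minimum of its arguments and ⊗ takes their sum. Working out the expression ((4 ⊗ -2) ⊕ (3 ⊗ 4)) gives 2.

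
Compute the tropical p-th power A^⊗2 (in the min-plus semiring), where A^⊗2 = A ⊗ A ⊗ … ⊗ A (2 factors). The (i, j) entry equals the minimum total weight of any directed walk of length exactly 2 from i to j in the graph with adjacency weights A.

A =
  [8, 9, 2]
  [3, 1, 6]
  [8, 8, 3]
A^⊗2 =
  [10, 10, 5]
  [4, 2, 5]
  [11, 9, 6]

Each entry (A^⊗2)_ij equals the minimum over all length-2 walks i = v_0 → v_1 → … → v_2 = j of Σ_t A[v_t][v_{t+1}]. For example, for (i, j) = (0, 2) we minimise over 3 possible intermediate vertex sequences; the minimum is 5, attained along the walk 0 → 2 → 2.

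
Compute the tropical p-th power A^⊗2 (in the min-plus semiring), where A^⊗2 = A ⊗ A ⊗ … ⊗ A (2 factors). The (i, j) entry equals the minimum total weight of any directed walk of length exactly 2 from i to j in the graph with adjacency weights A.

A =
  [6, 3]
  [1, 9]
A^⊗2 =
  [4, 9]
  [7, 4]

Each entry (A^⊗2)_ij equals the minimum over all length-2 walks i = v_0 → v_1 → … → v_2 = j of Σ_t A[v_t][v_{t+1}]. For example, for (i, j) = (0, 1) we minimise over 2 possible intermediate vertex sequences; the minimum is 9, attained along the walk 0 → 0 → 1.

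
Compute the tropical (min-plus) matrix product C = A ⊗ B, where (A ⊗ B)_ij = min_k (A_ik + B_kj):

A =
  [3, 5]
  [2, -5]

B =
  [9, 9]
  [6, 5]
A ⊗ B =
  [11, 10]
  [1, 0]

Apply the min-plus product entry-by-entry:
  C[0][0] = min over k of (A[0][0] + B[0][0] = 3 + 9 = 12, A[0][1] + B[1][0] = 5 + 6 = 11) = 11 (attained at k = 1)
  C[0][1] = min over k of (A[0][0] + B[0][1] = 3 + 9 = 12, A[0][1] + B[1][1] = 5 + 5 = 10) = 10 (attained at k = 1)
  C[1][0] = min over k of (A[1][0] + B[0][0] = 2 + 9 = 11, A[1][1] + B[1][0] = -5 + 6 = 1) = 1 (attained at k = 1)
  C[1][1] = min over k of (A[1][0] + B[0][1] = 2 + 9 = 11, A[1][1] + B[1][1] = -5 + 5 = 0) = 0 (attained at k = 1)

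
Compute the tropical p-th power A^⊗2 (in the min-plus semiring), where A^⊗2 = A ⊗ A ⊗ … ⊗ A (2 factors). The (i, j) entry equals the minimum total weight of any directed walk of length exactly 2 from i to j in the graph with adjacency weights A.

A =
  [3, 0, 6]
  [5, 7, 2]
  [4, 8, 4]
A^⊗2 =
  [5, 3, 2]
  [6, 5, 6]
  [7, 4, 8]

Each entry (A^⊗2)_ij equals the minimum over all length-2 walks i = v_0 → v_1 → … → v_2 = j of Σ_t A[v_t][v_{t+1}]. For example, for (i, j) = (0, 2) we minimise over 3 possible intermediate vertex sequences; the minimum is 2, attained along the walk 0 → 1 → 2.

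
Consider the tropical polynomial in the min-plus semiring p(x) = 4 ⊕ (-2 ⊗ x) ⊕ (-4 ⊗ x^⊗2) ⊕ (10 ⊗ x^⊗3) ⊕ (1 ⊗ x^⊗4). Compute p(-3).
p(-3) = -11

A tropical monomial a ⊗ x^⊗i evaluates to a + i · x. Evaluating each term at x = -3:
  Term 0 contributes 4 + 0 · -3 = 4
  Term 1 contributes -2 + 1 · -3 = -5
  Term 2 contributes -4 + 2 · -3 = -10
  Term 3 contributes 10 + 3 · -3 = 1
  Term 4 contributes 1 + 4 · -3 = -11
p(-3) = ⊕ of these = min[4, -5, -10, 1, -11] = -11.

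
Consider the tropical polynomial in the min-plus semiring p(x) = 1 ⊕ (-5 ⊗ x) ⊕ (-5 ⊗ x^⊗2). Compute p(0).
p(0) = -5

A tropical monomial a ⊗ x^⊗i evaluates to a + i · x. Evaluating each term at x = 0:
  Term 0 contributes 1 + 0 · 0 = 1
  Term 1 contributes -5 + 1 · 0 = -5
  Term 2 contributes -5 + 2 · 0 = -5
p(0) = ⊕ of these = min[1, -5, -5] = -5.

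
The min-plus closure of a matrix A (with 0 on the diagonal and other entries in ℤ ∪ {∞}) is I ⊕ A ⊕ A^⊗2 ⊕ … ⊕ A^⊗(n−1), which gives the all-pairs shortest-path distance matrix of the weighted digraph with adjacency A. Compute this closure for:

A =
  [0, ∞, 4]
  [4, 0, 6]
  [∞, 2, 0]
Closure =
  [0, 6, 4]
  [4, 0, 6]
  [6, 2, 0]

This is the Floyd-Warshall all-pairs shortest-path computation. For each intermediate vertex k = 0, 1, …, 2, update dist[i][j] ← min(dist[i][j], dist[i][k] + dist[k][j]). The final matrix gives, for each (i, j), the minimum total weight of any directed path from i to j (possibly empty when i = j).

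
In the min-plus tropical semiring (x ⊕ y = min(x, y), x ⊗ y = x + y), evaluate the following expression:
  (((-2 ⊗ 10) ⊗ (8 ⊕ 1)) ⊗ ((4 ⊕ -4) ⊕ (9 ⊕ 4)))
(((-2 ⊗ 10) ⊗ (8 ⊕ 1)) ⊗ ((4 ⊕ -4) ⊕ (9 ⊕ 4))) = 5

Expand innermost to outermost. Recall ⊕ takes the minimum of its arguments and ⊗ takes their sum. Working out the expression (((-2 ⊗ 10) ⊗ (8 ⊕ 1)) ⊗ ((4 ⊕ -4) ⊕ (9 ⊕ 4))) gives 5.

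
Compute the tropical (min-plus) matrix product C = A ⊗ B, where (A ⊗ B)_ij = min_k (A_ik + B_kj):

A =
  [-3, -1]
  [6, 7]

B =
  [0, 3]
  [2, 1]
A ⊗ B =
  [-3, 0]
  [6, 8]

Apply the min-plus product entry-by-entry:
  C[0][0] = min over k of (A[0][0] + B[0][0] = -3 + 0 = -3, A[0][1] + B[1][0] = -1 + 2 = 1) = -3 (attained at k = 0)
  C[0][1] = min over k of (A[0][0] + B[0][1] = -3 + 3 = 0, A[0][1] + B[1][1] = -1 + 1 = 0) = 0 (attained at k = 0)
  C[1][0] = min over k of (A[1][0] + B[0][0] = 6 + 0 = 6, A[1][1] + B[1][0] = 7 + 2 = 9) = 6 (attained at k = 0)
  C[1][1] = min over k of (A[1][0] + B[0][1] = 6 + 3 = 9, A[1][1] + B[1][1] = 7 + 1 = 8) = 8 (attained at k = 1)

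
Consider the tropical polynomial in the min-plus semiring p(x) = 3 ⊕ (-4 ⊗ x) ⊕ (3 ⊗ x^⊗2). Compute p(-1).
p(-1) = -5

A tropical monomial a ⊗ x^⊗i evaluates to a + i · x. Evaluating each term at x = -1:
  Term 0 contributes 3 + 0 · -1 = 3
  Term 1 contributes -4 + 1 · -1 = -5
  Term 2 contributes 3 + 2 · -1 = 1
p(-1) = ⊕ of these = min[3, -5, 1] = -5.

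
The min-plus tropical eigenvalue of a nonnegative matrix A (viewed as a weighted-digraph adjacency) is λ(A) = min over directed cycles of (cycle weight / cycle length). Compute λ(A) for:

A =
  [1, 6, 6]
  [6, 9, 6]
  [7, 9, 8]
λ(A) = 1

Enumerate directed cycles and compute their means (weight / length). Sample:
  cycle 0 → 0: weight = 1, length = 1, mean = 1/1 ≈ 1.000
  cycle 1 → 1: weight = 9, length = 1, mean = 9/1 ≈ 9.000
  cycle 2 → 2: weight = 8, length = 1, mean = 8/1 ≈ 8.000
  cycle 0 → 1 → 0: weight = 12, length = 2, mean = 12/2 ≈ 6.000
  cycle 0 → 2 → 0: weight = 13, length = 2, mean = 13/2 ≈ 6.500
  cycle 1 → 0 → 1: weight = 12, length = 2, mean = 12/2 ≈ 6.000
Minimum mean = 1.000, attained e.g. along the cycle 0 → 0 with weight 1 and length 1. So λ(A) = 1/1 = 1.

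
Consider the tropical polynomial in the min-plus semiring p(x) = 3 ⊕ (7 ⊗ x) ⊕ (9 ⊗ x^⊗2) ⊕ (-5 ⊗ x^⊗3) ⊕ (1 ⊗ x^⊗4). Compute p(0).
p(0) = -5

A tropical monomial a ⊗ x^⊗i evaluates to a + i · x. Evaluating each term at x = 0:
  Term 0 contributes 3 + 0 · 0 = 3
  Term 1 contributes 7 + 1 · 0 = 7
  Term 2 contributes 9 + 2 · 0 = 9
  Term 3 contributes -5 + 3 · 0 = -5
  Term 4 contributes 1 + 4 · 0 = 1
p(0) = ⊕ of these = min[3, 7, 9, -5, 1] = -5.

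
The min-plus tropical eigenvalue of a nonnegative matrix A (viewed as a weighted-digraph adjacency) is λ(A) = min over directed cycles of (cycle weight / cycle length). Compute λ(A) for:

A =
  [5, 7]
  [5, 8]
λ(A) = 5

Enumerate directed cycles and compute their means (weight / length). Sample:
  cycle 0 → 0: weight = 5, length = 1, mean = 5/1 ≈ 5.000
  cycle 1 → 1: weight = 8, length = 1, mean = 8/1 ≈ 8.000
  cycle 0 → 1 → 0: weight = 12, length = 2, mean = 12/2 ≈ 6.000
  cycle 1 → 0 → 1: weight = 12, length = 2, mean = 12/2 ≈ 6.000
Minimum mean = 5.000, attained e.g. along the cycle 0 → 0 with weight 5 and length 1. So λ(A) = 5/1 = 5.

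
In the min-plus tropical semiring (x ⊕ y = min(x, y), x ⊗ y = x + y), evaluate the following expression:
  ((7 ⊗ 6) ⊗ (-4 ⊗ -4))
((7 ⊗ 6) ⊗ (-4 ⊗ -4)) = 5

Expand innermost to outermost. Recall ⊕ takes the minimum of its arguments and ⊗ takes their sum. Working out the expression ((7 ⊗ 6) ⊗ (-4 ⊗ -4)) gives 5.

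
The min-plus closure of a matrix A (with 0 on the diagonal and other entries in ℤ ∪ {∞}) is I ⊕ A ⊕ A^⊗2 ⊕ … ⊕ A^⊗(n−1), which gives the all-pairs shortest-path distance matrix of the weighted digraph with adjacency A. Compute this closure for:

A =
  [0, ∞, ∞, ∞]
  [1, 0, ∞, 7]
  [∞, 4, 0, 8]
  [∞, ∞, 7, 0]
Closure =
  [0, ∞, ∞, ∞]
  [1, 0, 14, 7]
  [5, 4, 0, 8]
  [12, 11, 7, 0]

This is the Floyd-Warshall all-pairs shortest-path computation. For each intermediate vertex k = 0, 1, …, 3, update dist[i][j] ← min(dist[i][j], dist[i][k] + dist[k][j]). The final matrix gives, for each (i, j), the minimum total weight of any directed path from i to j (possibly empty when i = j).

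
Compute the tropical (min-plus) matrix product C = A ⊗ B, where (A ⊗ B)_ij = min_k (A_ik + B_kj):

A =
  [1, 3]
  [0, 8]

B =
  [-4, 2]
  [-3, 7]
A ⊗ B =
  [-3, 3]
  [-4, 2]

Apply the min-plus product entry-by-entry:
  C[0][0] = min over k of (A[0][0] + B[0][0] = 1 + -4 = -3, A[0][1] + B[1][0] = 3 + -3 = 0) = -3 (attained at k = 0)
  C[0][1] = min over k of (A[0][0] + B[0][1] = 1 + 2 = 3, A[0][1] + B[1][1] = 3 + 7 = 10) = 3 (attained at k = 0)
  C[1][0] = min over k of (A[1][0] + B[0][0] = 0 + -4 = -4, A[1][1] + B[1][0] = 8 + -3 = 5) = -4 (attained at k = 0)
  C[1][1] = min over k of (A[1][0] + B[0][1] = 0 + 2 = 2, A[1][1] + B[1][1] = 8 + 7 = 15) = 2 (attained at k = 0)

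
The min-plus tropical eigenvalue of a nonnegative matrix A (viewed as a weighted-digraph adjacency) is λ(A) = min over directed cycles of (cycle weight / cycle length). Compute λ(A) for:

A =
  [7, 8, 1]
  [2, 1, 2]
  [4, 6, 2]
λ(A) = 1

Enumerate directed cycles and compute their means (weight / length). Sample:
  cycle 0 → 0: weight = 7, length = 1, mean = 7/1 ≈ 7.000
  cycle 1 → 1: weight = 1, length = 1, mean = 1/1 ≈ 1.000
  cycle 2 → 2: weight = 2, length = 1, mean = 2/1 ≈ 2.000
  cycle 0 → 1 → 0: weight = 10, length = 2, mean = 10/2 ≈ 5.000
  cycle 0 → 2 → 0: weight = 5, length = 2, mean = 5/2 ≈ 2.500
  cycle 1 → 0 → 1: weight = 10, length = 2, mean = 10/2 ≈ 5.000
Minimum mean = 1.000, attained e.g. along the cycle 1 → 1 with weight 1 and length 1. So λ(A) = 1/1 = 1.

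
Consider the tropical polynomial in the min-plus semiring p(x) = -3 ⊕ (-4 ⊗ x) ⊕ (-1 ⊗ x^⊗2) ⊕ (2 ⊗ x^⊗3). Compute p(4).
p(4) = -3

A tropical monomial a ⊗ x^⊗i evaluates to a + i · x. Evaluating each term at x = 4:
  Term 0 contributes -3 + 0 · 4 = -3
  Term 1 contributes -4 + 1 · 4 = 0
  Term 2 contributes -1 + 2 · 4 = 7
  Term 3 contributes 2 + 3 · 4 = 14
p(4) = ⊕ of these = min[-3, 0, 7, 14] = -3.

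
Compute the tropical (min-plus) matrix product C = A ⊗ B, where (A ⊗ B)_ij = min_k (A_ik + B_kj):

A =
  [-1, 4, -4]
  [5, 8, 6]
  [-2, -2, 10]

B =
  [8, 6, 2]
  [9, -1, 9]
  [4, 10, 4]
A ⊗ B =
  [0, 3, 0]
  [10, 7, 7]
  [6, -3, 0]

Apply the min-plus product entry-by-entry:
  C[0][0] = min over k of (A[0][0] + B[0][0] = -1 + 8 = 7, A[0][1] + B[1][0] = 4 + 9 = 13, A[0][2] + B[2][0] = -4 + 4 = 0) = 0 (attained at k = 2)
  C[0][1] = min over k of (A[0][0] + B[0][1] = -1 + 6 = 5, A[0][1] + B[1][1] = 4 + -1 = 3, A[0][2] + B[2][1] = -4 + 10 = 6) = 3 (attained at k = 1)
  C[0][2] = min over k of (A[0][0] + B[0][2] = -1 + 2 = 1, A[0][1] + B[1][2] = 4 + 9 = 13, A[0][2] + B[2][2] = -4 + 4 = 0) = 0 (attained at k = 2)
  C[1][0] = min over k of (A[1][0] + B[0][0] = 5 + 8 = 13, A[1][1] + B[1][0] = 8 + 9 = 17, A[1][2] + B[2][0] = 6 + 4 = 10) = 10 (attained at k = 2)
  C[1][1] = min over k of (A[1][0] + B[0][1] = 5 + 6 = 11, A[1][1] + B[1][1] = 8 + -1 = 7, A[1][2] + B[2][1] = 6 + 10 = 16) = 7 (attained at k = 1)
  C[1][2] = min over k of (A[1][0] + B[0][2] = 5 + 2 = 7, A[1][1] + B[1][2] = 8 + 9 = 17, A[1][2] + B[2][2] = 6 + 4 = 10) = 7 (attained at k = 0)
  C[2][0] = min over k of (A[2][0] + B[0][0] = -2 + 8 = 6, A[2][1] + B[1][0] = -2 + 9 = 7, A[2][2] + B[2][0] = 10 + 4 = 14) = 6 (attained at k = 0)
  C[2][1] = min over k of (A[2][0] + B[0][1] = -2 + 6 = 4, A[2][1] + B[1][1] = -2 + -1 = -3, A[2][2] + B[2][1] = 10 + 10 = 20) = -3 (attained at k = 1)
  C[2][2] = min over k of (A[2][0] + B[0][2] = -2 + 2 = 0, A[2][1] + B[1][2] = -2 + 9 = 7, A[2][2] + B[2][2] = 10 + 4 = 14) = 0 (attained at k = 0)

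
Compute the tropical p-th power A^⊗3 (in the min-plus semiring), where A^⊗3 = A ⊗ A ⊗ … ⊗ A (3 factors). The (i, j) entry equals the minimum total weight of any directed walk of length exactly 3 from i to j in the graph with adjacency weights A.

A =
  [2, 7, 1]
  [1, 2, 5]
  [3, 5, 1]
A^⊗3 =
  [5, 7, 3]
  [5, 6, 3]
  [5, 7, 3]

Each entry (A^⊗3)_ij equals the minimum over all length-3 walks i = v_0 → v_1 → … → v_3 = j of Σ_t A[v_t][v_{t+1}]. For example, for (i, j) = (0, 2) we minimise over 9 possible intermediate vertex sequences; the minimum is 3, attained along the walk 0 → 2 → 2 → 2.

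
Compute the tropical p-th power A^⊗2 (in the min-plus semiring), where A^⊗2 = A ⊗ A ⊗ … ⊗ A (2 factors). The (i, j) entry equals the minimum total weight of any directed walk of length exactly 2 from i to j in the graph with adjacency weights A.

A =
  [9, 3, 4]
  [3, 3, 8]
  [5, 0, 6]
A^⊗2 =
  [6, 4, 10]
  [6, 6, 7]
  [3, 3, 8]

Each entry (A^⊗2)_ij equals the minimum over all length-2 walks i = v_0 → v_1 → … → v_2 = j of Σ_t A[v_t][v_{t+1}]. For example, for (i, j) = (0, 2) we minimise over 3 possible intermediate vertex sequences; the minimum is 10, attained along the walk 0 → 2 → 2.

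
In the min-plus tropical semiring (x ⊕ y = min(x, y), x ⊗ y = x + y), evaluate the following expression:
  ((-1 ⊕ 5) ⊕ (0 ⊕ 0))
((-1 ⊕ 5) ⊕ (0 ⊕ 0)) = -1

Expand innermost to outermost. Recall ⊕ takes the minimum of its arguments and ⊗ takes their sum. Working out the expression ((-1 ⊕ 5) ⊕ (0 ⊕ 0)) gives -1.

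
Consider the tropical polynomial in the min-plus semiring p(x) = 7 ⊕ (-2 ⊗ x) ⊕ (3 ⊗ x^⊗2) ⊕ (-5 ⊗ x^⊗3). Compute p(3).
p(3) = 1

A tropical monomial a ⊗ x^⊗i evaluates to a + i · x. Evaluating each term at x = 3:
  Term 0 contributes 7 + 0 · 3 = 7
  Term 1 contributes -2 + 1 · 3 = 1
  Term 2 contributes 3 + 2 · 3 = 9
  Term 3 contributes -5 + 3 · 3 = 4
p(3) = ⊕ of these = min[7, 1, 9, 4] = 1.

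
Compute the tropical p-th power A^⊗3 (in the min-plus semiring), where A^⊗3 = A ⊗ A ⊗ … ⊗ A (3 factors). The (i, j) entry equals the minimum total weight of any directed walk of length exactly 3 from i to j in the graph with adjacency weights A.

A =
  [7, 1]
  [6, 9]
A^⊗3 =
  [14, 8]
  [13, 14]

Each entry (A^⊗3)_ij equals the minimum over all length-3 walks i = v_0 → v_1 → … → v_3 = j of Σ_t A[v_t][v_{t+1}]. For example, for (i, j) = (0, 1) we minimise over 4 possible intermediate vertex sequences; the minimum is 8, attained along the walk 0 → 1 → 0 → 1.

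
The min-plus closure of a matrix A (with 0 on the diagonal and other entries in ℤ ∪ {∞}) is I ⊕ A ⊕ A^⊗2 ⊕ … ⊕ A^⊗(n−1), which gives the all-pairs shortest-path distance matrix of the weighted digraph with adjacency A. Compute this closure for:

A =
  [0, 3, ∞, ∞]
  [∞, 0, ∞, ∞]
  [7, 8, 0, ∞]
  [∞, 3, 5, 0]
Closure =
  [0, 3, ∞, ∞]
  [∞, 0, ∞, ∞]
  [7, 8, 0, ∞]
  [12, 3, 5, 0]

This is the Floyd-Warshall all-pairs shortest-path computation. For each intermediate vertex k = 0, 1, …, 3, update dist[i][j] ← min(dist[i][j], dist[i][k] + dist[k][j]). The final matrix gives, for each (i, j), the minimum total weight of any directed path from i to j (possibly empty when i = j).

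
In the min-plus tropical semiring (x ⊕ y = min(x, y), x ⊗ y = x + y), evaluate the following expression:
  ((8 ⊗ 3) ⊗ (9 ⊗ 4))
((8 ⊗ 3) ⊗ (9 ⊗ 4)) = 24

Expand innermost to outermost. Recall ⊕ takes the minimum of its arguments and ⊗ takes their sum. Working out the expression ((8 ⊗ 3) ⊗ (9 ⊗ 4)) gives 24.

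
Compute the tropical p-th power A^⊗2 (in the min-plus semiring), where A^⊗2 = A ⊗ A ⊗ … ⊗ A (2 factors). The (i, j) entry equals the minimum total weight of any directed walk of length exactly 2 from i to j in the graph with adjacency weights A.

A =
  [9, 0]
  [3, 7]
A^⊗2 =
  [3, 7]
  [10, 3]

Each entry (A^⊗2)_ij equals the minimum over all length-2 walks i = v_0 → v_1 → … → v_2 = j of Σ_t A[v_t][v_{t+1}]. For example, for (i, j) = (0, 1) we minimise over 2 possible intermediate vertex sequences; the minimum is 7, attained along the walk 0 → 1 → 1.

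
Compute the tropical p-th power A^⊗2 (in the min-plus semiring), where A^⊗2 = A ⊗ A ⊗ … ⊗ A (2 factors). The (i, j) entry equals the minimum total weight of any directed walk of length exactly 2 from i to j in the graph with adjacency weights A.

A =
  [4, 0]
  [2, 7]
A^⊗2 =
  [2, 4]
  [6, 2]

Each entry (A^⊗2)_ij equals the minimum over all length-2 walks i = v_0 → v_1 → … → v_2 = j of Σ_t A[v_t][v_{t+1}]. For example, for (i, j) = (0, 1) we minimise over 2 possible intermediate vertex sequences; the minimum is 4, attained along the walk 0 → 0 → 1.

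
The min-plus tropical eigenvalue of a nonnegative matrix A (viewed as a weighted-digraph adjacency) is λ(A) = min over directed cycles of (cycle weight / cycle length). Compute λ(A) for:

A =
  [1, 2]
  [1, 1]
λ(A) = 1

Enumerate directed cycles and compute their means (weight / length). Sample:
  cycle 0 → 0: weight = 1, length = 1, mean = 1/1 ≈ 1.000
  cycle 1 → 1: weight = 1, length = 1, mean = 1/1 ≈ 1.000
  cycle 0 → 1 → 0: weight = 3, length = 2, mean = 3/2 ≈ 1.500
  cycle 1 → 0 → 1: weight = 3, length = 2, mean = 3/2 ≈ 1.500
Minimum mean = 1.000, attained e.g. along the cycle 0 → 0 with weight 1 and length 1. So λ(A) = 1/1 = 1.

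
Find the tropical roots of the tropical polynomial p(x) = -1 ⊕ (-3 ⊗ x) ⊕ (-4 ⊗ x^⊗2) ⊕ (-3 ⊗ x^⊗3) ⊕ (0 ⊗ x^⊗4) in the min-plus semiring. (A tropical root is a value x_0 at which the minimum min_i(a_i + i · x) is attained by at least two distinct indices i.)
Roots: {-3, -1, 1, 2}

Each tropical root is a break point of the lower envelope of the lines y = a_i + i · x (there are 5 lines, with slopes 0, 1, ..., 4). Only the lines that attain the minimum somewhere contribute to roots; other lines are dominated. Here the surviving (envelope) indices are i = 4, i = 3, i = 2, i = 1, i = 0.
Intersections between consecutive envelope lines give the roots: for adjacent envelope indices i < j the intersection is x = (a_i − a_j) / (j − i). Reading off the sorted break points: {-3, -1, 1, 2}.
Verification: at each break x_0, at least two indices attain the minimum of min_i(a_i + i · x_0).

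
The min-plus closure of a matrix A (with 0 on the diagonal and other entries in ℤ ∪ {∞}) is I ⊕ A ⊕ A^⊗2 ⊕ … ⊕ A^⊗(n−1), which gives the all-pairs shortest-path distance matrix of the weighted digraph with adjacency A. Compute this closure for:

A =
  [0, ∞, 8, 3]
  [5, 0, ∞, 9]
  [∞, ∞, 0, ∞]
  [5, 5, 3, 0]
Closure =
  [0, 8, 6, 3]
  [5, 0, 11, 8]
  [∞, ∞, 0, ∞]
  [5, 5, 3, 0]

This is the Floyd-Warshall all-pairs shortest-path computation. For each intermediate vertex k = 0, 1, …, 3, update dist[i][j] ← min(dist[i][j], dist[i][k] + dist[k][j]). The final matrix gives, for each (i, j), the minimum total weight of any directed path from i to j (possibly empty when i = j).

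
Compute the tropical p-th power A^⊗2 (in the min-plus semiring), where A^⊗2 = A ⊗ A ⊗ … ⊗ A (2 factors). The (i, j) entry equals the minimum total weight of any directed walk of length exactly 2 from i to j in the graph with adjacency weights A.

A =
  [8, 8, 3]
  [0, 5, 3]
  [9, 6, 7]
A^⊗2 =
  [8, 9, 10]
  [5, 8, 3]
  [6, 11, 9]

Each entry (A^⊗2)_ij equals the minimum over all length-2 walks i = v_0 → v_1 → … → v_2 = j of Σ_t A[v_t][v_{t+1}]. For example, for (i, j) = (0, 2) we minimise over 3 possible intermediate vertex sequences; the minimum is 10, attained along the walk 0 → 2 → 2.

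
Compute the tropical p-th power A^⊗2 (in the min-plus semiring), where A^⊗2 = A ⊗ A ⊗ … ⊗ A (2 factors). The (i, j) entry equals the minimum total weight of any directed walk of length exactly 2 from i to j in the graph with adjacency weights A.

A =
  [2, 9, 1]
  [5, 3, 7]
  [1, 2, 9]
A^⊗2 =
  [2, 3, 3]
  [7, 6, 6]
  [3, 5, 2]

Each entry (A^⊗2)_ij equals the minimum over all length-2 walks i = v_0 → v_1 → … → v_2 = j of Σ_t A[v_t][v_{t+1}]. For example, for (i, j) = (0, 2) we minimise over 3 possible intermediate vertex sequences; the minimum is 3, attained along the walk 0 → 0 → 2.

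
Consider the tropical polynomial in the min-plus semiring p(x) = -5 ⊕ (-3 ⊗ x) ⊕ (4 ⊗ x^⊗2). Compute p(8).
p(8) = -5

A tropical monomial a ⊗ x^⊗i evaluates to a + i · x. Evaluating each term at x = 8:
  Term 0 contributes -5 + 0 · 8 = -5
  Term 1 contributes -3 + 1 · 8 = 5
  Term 2 contributes 4 + 2 · 8 = 20
p(8) = ⊕ of these = min[-5, 5, 20] = -5.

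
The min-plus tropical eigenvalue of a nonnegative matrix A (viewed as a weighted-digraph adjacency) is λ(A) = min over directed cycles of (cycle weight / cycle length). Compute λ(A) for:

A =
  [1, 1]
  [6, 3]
λ(A) = 1

Enumerate directed cycles and compute their means (weight / length). Sample:
  cycle 0 → 0: weight = 1, length = 1, mean = 1/1 ≈ 1.000
  cycle 1 → 1: weight = 3, length = 1, mean = 3/1 ≈ 3.000
  cycle 0 → 1 → 0: weight = 7, length = 2, mean = 7/2 ≈ 3.500
  cycle 1 → 0 → 1: weight = 7, length = 2, mean = 7/2 ≈ 3.500
Minimum mean = 1.000, attained e.g. along the cycle 0 → 0 with weight 1 and length 1. So λ(A) = 1/1 = 1.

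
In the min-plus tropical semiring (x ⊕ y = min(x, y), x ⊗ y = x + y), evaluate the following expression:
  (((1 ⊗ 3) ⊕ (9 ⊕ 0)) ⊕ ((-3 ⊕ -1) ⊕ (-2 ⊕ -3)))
(((1 ⊗ 3) ⊕ (9 ⊕ 0)) ⊕ ((-3 ⊕ -1) ⊕ (-2 ⊕ -3))) = -3

Expand innermost to outermost. Recall ⊕ takes the minimum of its arguments and ⊗ takes their sum. Working out the expression (((1 ⊗ 3) ⊕ (9 ⊕ 0)) ⊕ ((-3 ⊕ -1) ⊕ (-2 ⊕ -3))) gives -3.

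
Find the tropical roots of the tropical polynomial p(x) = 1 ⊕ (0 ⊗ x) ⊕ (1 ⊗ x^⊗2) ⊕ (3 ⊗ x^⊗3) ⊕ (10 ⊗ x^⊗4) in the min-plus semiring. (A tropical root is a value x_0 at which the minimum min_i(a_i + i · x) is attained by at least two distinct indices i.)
Roots: {-7, -2, -1, 1}

Each tropical root is a break point of the lower envelope of the lines y = a_i + i · x (there are 5 lines, with slopes 0, 1, ..., 4). Only the lines that attain the minimum somewhere contribute to roots; other lines are dominated. Here the surviving (envelope) indices are i = 4, i = 3, i = 2, i = 1, i = 0.
Intersections between consecutive envelope lines give the roots: for adjacent envelope indices i < j the intersection is x = (a_i − a_j) / (j − i). Reading off the sorted break points: {-7, -2, -1, 1}.
Verification: at each break x_0, at least two indices attain the minimum of min_i(a_i + i · x_0).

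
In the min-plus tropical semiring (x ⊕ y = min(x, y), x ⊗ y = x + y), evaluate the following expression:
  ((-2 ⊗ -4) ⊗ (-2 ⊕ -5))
((-2 ⊗ -4) ⊗ (-2 ⊕ -5)) = -11

Expand innermost to outermost. Recall ⊕ takes the minimum of its arguments and ⊗ takes their sum. Working out the expression ((-2 ⊗ -4) ⊗ (-2 ⊕ -5)) gives -11.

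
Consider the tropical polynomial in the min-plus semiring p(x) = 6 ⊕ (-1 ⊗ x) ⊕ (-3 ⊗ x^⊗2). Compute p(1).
p(1) = -1

A tropical monomial a ⊗ x^⊗i evaluates to a + i · x. Evaluating each term at x = 1:
  Term 0 contributes 6 + 0 · 1 = 6
  Term 1 contributes -1 + 1 · 1 = 0
  Term 2 contributes -3 + 2 · 1 = -1
p(1) = ⊕ of these = min[6, 0, -1] = -1.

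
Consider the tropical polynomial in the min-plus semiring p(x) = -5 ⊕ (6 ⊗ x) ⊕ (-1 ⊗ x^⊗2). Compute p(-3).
p(-3) = -7

A tropical monomial a ⊗ x^⊗i evaluates to a + i · x. Evaluating each term at x = -3:
  Term 0 contributes -5 + 0 · -3 = -5
  Term 1 contributes 6 + 1 · -3 = 3
  Term 2 contributes -1 + 2 · -3 = -7
p(-3) = ⊕ of these = min[-5, 3, -7] = -7.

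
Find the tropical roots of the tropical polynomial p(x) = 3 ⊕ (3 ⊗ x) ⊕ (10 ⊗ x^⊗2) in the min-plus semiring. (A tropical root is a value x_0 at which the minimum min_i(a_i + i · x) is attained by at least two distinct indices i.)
Roots: {-7, 0}

Each tropical root is a break point of the lower envelope of the lines y = a_i + i · x (there are 3 lines, with slopes 0, 1, ..., 2). Only the lines that attain the minimum somewhere contribute to roots; other lines are dominated. Here the surviving (envelope) indices are i = 2, i = 1, i = 0.
Intersections between consecutive envelope lines give the roots: for adjacent envelope indices i < j the intersection is x = (a_i − a_j) / (j − i). Reading off the sorted break points: {-7, 0}.
Verification: at each break x_0, at least two indices attain the minimum of min_i(a_i + i · x_0).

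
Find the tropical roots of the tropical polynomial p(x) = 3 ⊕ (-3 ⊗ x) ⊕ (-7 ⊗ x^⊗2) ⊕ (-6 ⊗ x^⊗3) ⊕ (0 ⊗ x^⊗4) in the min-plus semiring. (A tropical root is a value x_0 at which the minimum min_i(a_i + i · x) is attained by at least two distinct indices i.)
Roots: {-6, -1, 4, 6}

Each tropical root is a break point of the lower envelope of the lines y = a_i + i · x (there are 5 lines, with slopes 0, 1, ..., 4). Only the lines that attain the minimum somewhere contribute to roots; other lines are dominated. Here the surviving (envelope) indices are i = 4, i = 3, i = 2, i = 1, i = 0.
Intersections between consecutive envelope lines give the roots: for adjacent envelope indices i < j the intersection is x = (a_i − a_j) / (j − i). Reading off the sorted break points: {-6, -1, 4, 6}.
Verification: at each break x_0, at least two indices attain the minimum of min_i(a_i + i · x_0).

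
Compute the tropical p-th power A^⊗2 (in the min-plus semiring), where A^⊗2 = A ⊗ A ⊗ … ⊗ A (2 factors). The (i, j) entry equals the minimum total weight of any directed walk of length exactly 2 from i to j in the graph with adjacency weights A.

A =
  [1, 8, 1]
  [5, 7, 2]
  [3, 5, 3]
A^⊗2 =
  [2, 6, 2]
  [5, 7, 5]
  [4, 8, 4]

Each entry (A^⊗2)_ij equals the minimum over all length-2 walks i = v_0 → v_1 → … → v_2 = j of Σ_t A[v_t][v_{t+1}]. For example, for (i, j) = (0, 2) we minimise over 3 possible intermediate vertex sequences; the minimum is 2, attained along the walk 0 → 0 → 2.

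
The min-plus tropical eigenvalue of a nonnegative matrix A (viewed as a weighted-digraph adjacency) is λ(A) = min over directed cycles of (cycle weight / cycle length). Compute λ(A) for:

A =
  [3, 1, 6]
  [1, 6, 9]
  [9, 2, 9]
λ(A) = 1

Enumerate directed cycles and compute their means (weight / length). Sample:
  cycle 0 → 0: weight = 3, length = 1, mean = 3/1 ≈ 3.000
  cycle 1 → 1: weight = 6, length = 1, mean = 6/1 ≈ 6.000
  cycle 2 → 2: weight = 9, length = 1, mean = 9/1 ≈ 9.000
  cycle 0 → 1 → 0: weight = 2, length = 2, mean = 2/2 ≈ 1.000
  cycle 0 → 2 → 0: weight = 15, length = 2, mean = 15/2 ≈ 7.500
  cycle 1 → 0 → 1: weight = 2, length = 2, mean = 2/2 ≈ 1.000
Minimum mean = 1.000, attained e.g. along the cycle 0 → 1 → 0 with weight 2 and length 2. So λ(A) = 2/2 = 1.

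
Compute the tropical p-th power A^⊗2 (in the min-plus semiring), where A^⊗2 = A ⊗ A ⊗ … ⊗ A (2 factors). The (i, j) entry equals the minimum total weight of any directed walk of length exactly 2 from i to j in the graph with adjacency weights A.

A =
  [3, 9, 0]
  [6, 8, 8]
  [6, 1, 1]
A^⊗2 =
  [6, 1, 1]
  [9, 9, 6]
  [7, 2, 2]

Each entry (A^⊗2)_ij equals the minimum over all length-2 walks i = v_0 → v_1 → … → v_2 = j of Σ_t A[v_t][v_{t+1}]. For example, for (i, j) = (0, 2) we minimise over 3 possible intermediate vertex sequences; the minimum is 1, attained along the walk 0 → 2 → 2.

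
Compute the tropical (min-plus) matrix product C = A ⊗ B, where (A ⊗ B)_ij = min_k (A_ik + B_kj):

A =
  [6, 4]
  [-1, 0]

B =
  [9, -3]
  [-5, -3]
A ⊗ B =
  [-1, 1]
  [-5, -4]

Apply the min-plus product entry-by-entry:
  C[0][0] = min over k of (A[0][0] + B[0][0] = 6 + 9 = 15, A[0][1] + B[1][0] = 4 + -5 = -1) = -1 (attained at k = 1)
  C[0][1] = min over k of (A[0][0] + B[0][1] = 6 + -3 = 3, A[0][1] + B[1][1] = 4 + -3 = 1) = 1 (attained at k = 1)
  C[1][0] = min over k of (A[1][0] + B[0][0] = -1 + 9 = 8, A[1][1] + B[1][0] = 0 + -5 = -5) = -5 (attained at k = 1)
  C[1][1] = min over k of (A[1][0] + B[0][1] = -1 + -3 = -4, A[1][1] + B[1][1] = 0 + -3 = -3) = -4 (attained at k = 0)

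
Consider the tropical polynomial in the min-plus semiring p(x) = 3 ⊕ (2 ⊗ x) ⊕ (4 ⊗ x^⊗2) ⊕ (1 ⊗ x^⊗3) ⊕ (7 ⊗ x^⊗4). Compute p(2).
p(2) = 3

A tropical monomial a ⊗ x^⊗i evaluates to a + i · x. Evaluating each term at x = 2:
  Term 0 contributes 3 + 0 · 2 = 3
  Term 1 contributes 2 + 1 · 2 = 4
  Term 2 contributes 4 + 2 · 2 = 8
  Term 3 contributes 1 + 3 · 2 = 7
  Term 4 contributes 7 + 4 · 2 = 15
p(2) = ⊕ of these = min[3, 4, 8, 7, 15] = 3.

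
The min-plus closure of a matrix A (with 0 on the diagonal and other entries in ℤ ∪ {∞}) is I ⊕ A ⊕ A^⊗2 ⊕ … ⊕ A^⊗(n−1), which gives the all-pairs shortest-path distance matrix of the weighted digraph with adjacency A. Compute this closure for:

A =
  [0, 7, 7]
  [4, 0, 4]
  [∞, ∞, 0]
Closure =
  [0, 7, 7]
  [4, 0, 4]
  [∞, ∞, 0]

This is the Floyd-Warshall all-pairs shortest-path computation. For each intermediate vertex k = 0, 1, …, 2, update dist[i][j] ← min(dist[i][j], dist[i][k] + dist[k][j]). The final matrix gives, for each (i, j), the minimum total weight of any directed path from i to j (possibly empty when i = j).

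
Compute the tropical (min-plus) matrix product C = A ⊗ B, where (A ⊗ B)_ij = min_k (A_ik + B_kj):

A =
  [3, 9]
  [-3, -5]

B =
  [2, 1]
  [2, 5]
A ⊗ B =
  [5, 4]
  [-3, -2]

Apply the min-plus product entry-by-entry:
  C[0][0] = min over k of (A[0][0] + B[0][0] = 3 + 2 = 5, A[0][1] + B[1][0] = 9 + 2 = 11) = 5 (attained at k = 0)
  C[0][1] = min over k of (A[0][0] + B[0][1] = 3 + 1 = 4, A[0][1] + B[1][1] = 9 + 5 = 14) = 4 (attained at k = 0)
  C[1][0] = min over k of (A[1][0] + B[0][0] = -3 + 2 = -1, A[1][1] + B[1][0] = -5 + 2 = -3) = -3 (attained at k = 1)
  C[1][1] = min over k of (A[1][0] + B[0][1] = -3 + 1 = -2, A[1][1] + B[1][1] = -5 + 5 = 0) = -2 (attained at k = 0)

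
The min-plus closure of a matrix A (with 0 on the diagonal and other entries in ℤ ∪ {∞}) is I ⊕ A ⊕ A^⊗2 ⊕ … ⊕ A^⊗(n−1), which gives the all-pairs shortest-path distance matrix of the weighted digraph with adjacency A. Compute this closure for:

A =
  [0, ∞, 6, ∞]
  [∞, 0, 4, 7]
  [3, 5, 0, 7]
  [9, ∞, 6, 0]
Closure =
  [0, 11, 6, 13]
  [7, 0, 4, 7]
  [3, 5, 0, 7]
  [9, 11, 6, 0]

This is the Floyd-Warshall all-pairs shortest-path computation. For each intermediate vertex k = 0, 1, …, 3, update dist[i][j] ← min(dist[i][j], dist[i][k] + dist[k][j]). The final matrix gives, for each (i, j), the minimum total weight of any directed path from i to j (possibly empty when i = j).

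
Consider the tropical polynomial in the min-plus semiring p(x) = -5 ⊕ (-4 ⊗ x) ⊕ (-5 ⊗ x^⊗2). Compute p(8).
p(8) = -5

A tropical monomial a ⊗ x^⊗i evaluates to a + i · x. Evaluating each term at x = 8:
  Term 0 contributes -5 + 0 · 8 = -5
  Term 1 contributes -4 + 1 · 8 = 4
  Term 2 contributes -5 + 2 · 8 = 11
p(8) = ⊕ of these = min[-5, 4, 11] = -5.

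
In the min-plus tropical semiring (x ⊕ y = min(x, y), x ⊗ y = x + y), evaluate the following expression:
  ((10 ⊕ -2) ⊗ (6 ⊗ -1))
((10 ⊕ -2) ⊗ (6 ⊗ -1)) = 3

Expand innermost to outermost. Recall ⊕ takes the minimum of its arguments and ⊗ takes their sum. Working out the expression ((10 ⊕ -2) ⊗ (6 ⊗ -1)) gives 3.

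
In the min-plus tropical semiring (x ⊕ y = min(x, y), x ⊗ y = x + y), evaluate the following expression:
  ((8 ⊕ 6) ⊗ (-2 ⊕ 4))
((8 ⊕ 6) ⊗ (-2 ⊕ 4)) = 4

Expand innermost to outermost. Recall ⊕ takes the minimum of its arguments and ⊗ takes their sum. Working out the expression ((8 ⊕ 6) ⊗ (-2 ⊕ 4)) gives 4.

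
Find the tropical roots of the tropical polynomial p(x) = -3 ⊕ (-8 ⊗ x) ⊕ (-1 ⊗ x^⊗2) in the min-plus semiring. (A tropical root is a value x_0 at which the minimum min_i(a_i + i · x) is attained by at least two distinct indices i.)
Roots: {-7, 5}

Each tropical root is a break point of the lower envelope of the lines y = a_i + i · x (there are 3 lines, with slopes 0, 1, ..., 2). Only the lines that attain the minimum somewhere contribute to roots; other lines are dominated. Here the surviving (envelope) indices are i = 2, i = 1, i = 0.
Intersections between consecutive envelope lines give the roots: for adjacent envelope indices i < j the intersection is x = (a_i − a_j) / (j − i). Reading off the sorted break points: {-7, 5}.
Verification: at each break x_0, at least two indices attain the minimum of min_i(a_i + i · x_0).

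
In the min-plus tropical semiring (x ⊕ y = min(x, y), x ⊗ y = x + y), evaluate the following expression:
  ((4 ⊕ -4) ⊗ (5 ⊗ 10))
((4 ⊕ -4) ⊗ (5 ⊗ 10)) = 11

Expand innermost to outermost. Recall ⊕ takes the minimum of its arguments and ⊗ takes their sum. Working out the expression ((4 ⊕ -4) ⊗ (5 ⊗ 10)) gives 11.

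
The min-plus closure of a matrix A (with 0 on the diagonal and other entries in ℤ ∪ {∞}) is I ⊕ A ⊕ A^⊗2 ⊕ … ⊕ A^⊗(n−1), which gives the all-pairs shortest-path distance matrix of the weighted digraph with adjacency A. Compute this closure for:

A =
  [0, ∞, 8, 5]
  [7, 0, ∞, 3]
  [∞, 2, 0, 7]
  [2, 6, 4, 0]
Closure =
  [0, 10, 8, 5]
  [5, 0, 7, 3]
  [7, 2, 0, 5]
  [2, 6, 4, 0]

This is the Floyd-Warshall all-pairs shortest-path computation. For each intermediate vertex k = 0, 1, …, 3, update dist[i][j] ← min(dist[i][j], dist[i][k] + dist[k][j]). The final matrix gives, for each (i, j), the minimum total weight of any directed path from i to j (possibly empty when i = j).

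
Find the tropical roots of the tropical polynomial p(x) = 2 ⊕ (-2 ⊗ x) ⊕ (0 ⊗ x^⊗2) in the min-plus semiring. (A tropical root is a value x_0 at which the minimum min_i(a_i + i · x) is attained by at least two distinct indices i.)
Roots: {-2, 4}

Each tropical root is a break point of the lower envelope of the lines y = a_i + i · x (there are 3 lines, with slopes 0, 1, ..., 2). Only the lines that attain the minimum somewhere contribute to roots; other lines are dominated. Here the surviving (envelope) indices are i = 2, i = 1, i = 0.
Intersections between consecutive envelope lines give the roots: for adjacent envelope indices i < j the intersection is x = (a_i − a_j) / (j − i). Reading off the sorted break points: {-2, 4}.
Verification: at each break x_0, at least two indices attain the minimum of min_i(a_i + i · x_0).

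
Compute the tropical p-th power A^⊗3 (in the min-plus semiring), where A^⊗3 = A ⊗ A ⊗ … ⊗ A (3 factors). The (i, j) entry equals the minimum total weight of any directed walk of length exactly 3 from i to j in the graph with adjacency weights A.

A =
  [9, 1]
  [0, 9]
A^⊗3 =
  [10, 2]
  [1, 10]

Each entry (A^⊗3)_ij equals the minimum over all length-3 walks i = v_0 → v_1 → … → v_3 = j of Σ_t A[v_t][v_{t+1}]. For example, for (i, j) = (0, 1) we minimise over 4 possible intermediate vertex sequences; the minimum is 2, attained along the walk 0 → 1 → 0 → 1.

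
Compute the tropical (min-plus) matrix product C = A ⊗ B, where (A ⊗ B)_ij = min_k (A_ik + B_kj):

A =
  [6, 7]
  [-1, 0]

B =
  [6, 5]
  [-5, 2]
A ⊗ B =
  [2, 9]
  [-5, 2]

Apply the min-plus product entry-by-entry:
  C[0][0] = min over k of (A[0][0] + B[0][0] = 6 + 6 = 12, A[0][1] + B[1][0] = 7 + -5 = 2) = 2 (attained at k = 1)
  C[0][1] = min over k of (A[0][0] + B[0][1] = 6 + 5 = 11, A[0][1] + B[1][1] = 7 + 2 = 9) = 9 (attained at k = 1)
  C[1][0] = min over k of (A[1][0] + B[0][0] = -1 + 6 = 5, A[1][1] + B[1][0] = 0 + -5 = -5) = -5 (attained at k = 1)
  C[1][1] = min over k of (A[1][0] + B[0][1] = -1 + 5 = 4, A[1][1] + B[1][1] = 0 + 2 = 2) = 2 (attained at k = 1)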